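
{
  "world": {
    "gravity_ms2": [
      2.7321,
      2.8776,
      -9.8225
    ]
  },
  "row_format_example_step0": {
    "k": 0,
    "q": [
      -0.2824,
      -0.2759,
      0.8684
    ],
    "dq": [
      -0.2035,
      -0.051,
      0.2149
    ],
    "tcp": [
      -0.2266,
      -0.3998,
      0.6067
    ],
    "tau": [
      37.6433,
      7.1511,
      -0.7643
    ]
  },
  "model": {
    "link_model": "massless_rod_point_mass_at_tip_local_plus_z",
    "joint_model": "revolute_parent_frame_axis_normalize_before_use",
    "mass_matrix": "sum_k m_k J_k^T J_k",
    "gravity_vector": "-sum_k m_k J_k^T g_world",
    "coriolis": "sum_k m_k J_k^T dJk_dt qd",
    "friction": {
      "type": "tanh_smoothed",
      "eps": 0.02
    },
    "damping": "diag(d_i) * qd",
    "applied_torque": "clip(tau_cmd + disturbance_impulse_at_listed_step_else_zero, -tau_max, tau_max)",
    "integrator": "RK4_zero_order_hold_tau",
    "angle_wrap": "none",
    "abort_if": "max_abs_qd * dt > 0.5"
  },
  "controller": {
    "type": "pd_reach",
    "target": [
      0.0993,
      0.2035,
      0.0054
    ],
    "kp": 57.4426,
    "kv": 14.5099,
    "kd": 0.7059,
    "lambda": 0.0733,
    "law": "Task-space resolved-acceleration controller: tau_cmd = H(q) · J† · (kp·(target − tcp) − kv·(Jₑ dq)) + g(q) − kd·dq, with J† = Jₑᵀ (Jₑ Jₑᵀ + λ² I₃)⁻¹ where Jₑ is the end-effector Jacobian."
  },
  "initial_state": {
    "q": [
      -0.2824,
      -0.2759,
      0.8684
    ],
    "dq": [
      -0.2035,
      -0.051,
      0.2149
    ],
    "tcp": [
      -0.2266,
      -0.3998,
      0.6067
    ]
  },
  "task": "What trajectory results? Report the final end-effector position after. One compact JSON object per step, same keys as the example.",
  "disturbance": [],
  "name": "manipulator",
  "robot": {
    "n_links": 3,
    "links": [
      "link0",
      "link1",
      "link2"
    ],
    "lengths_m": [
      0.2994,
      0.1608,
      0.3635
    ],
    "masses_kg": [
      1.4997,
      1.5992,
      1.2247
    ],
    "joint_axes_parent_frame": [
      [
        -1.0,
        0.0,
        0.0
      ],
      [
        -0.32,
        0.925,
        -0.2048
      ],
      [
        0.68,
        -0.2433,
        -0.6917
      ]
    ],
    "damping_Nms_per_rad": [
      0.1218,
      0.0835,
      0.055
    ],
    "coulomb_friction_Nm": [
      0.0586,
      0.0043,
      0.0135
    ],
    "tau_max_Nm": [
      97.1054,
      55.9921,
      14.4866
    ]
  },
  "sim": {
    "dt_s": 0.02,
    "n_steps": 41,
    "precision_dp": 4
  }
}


{"k":1,"q":[-0.2789,-0.2551,0.925],"dq":[0.5229,2.0994,5.3113],"tcp":[-0.2279,-0.3983,0.6023],"tau":[25.9403,5.1781,-4.2536]}
{"k":2,"q":[-0.2645,-0.2233,1.0134],"dq":[0.9332,1.0251,3.4564],"tcp":[-0.231,-0.3893,0.599],"tau":[13.3057,4.1677,-1.9715]}
{"k":3,"q":[-0.2443,-0.2,1.0884],"dq":[1.0871,1.2827,3.9867],"tcp":[-0.2354,-0.3759,0.5982],"tau":[5.7692,3.0678,-2.095]}
{"k":4,"q":[-0.2223,-0.1755,1.1651],"dq":[1.1198,1.1582,3.6742],"tcp":[-0.2403,-0.3602,0.5981],"tau":[0.3568,2.2898,-1.6512]}
{"k":5,"q":[-0.2007,-0.1514,1.2388],"dq":[1.0421,1.242,3.7002],"tcp":[-0.2453,-0.3438,0.5982],"tau":[-3.1801,1.6599,-1.6006]}
{"k":6,"q":[-0.1812,-0.1261,1.3123],"dq":[0.9076,1.2904,3.6558],"tcp":[-0.2502,-0.3273,0.5981],"tau":[-5.4624,1.2143,-1.5366]}
{"k":7,"q":[-0.1648,-0.0997,1.3854],"dq":[0.733,1.3587,3.6668],"tcp":[-0.2551,-0.3115,0.5974],"tau":[-6.8646,0.9046,-1.5407]}
{"k":8,"q":[-0.1521,-0.0719,1.459],"dq":[0.5364,1.4197,3.6975],"tcp":[-0.2598,-0.2967,0.596],"tau":[-7.6693,0.7073,-1.5614]}
{"k":9,"q":[-0.1435,-0.043,1.5334],"dq":[0.3272,1.4725,3.7538],"tcp":[-0.2646,-0.2829,0.5939],"tau":[-8.1018,0.5949,-1.5915]}
{"k":10,"q":[-0.1391,-0.0131,1.6092],"dq":[0.1103,1.5155,3.8359],"tcp":[-0.2694,-0.2701,0.5911],"tau":[-8.3448,0.5443,-1.6225]}
{"k":11,"q":[-0.1391,0.0175,1.6869],"dq":[-0.1115,1.5461,3.9418],"tcp":[-0.2741,-0.2585,0.5874],"tau":[-8.5625,0.5367,-1.6472]}
{"k":12,"q":[-0.1436,0.0487,1.7671],"dq":[-0.3426,1.5707,4.0838],"tcp":[-0.2789,-0.2477,0.5831],"tau":[-8.8917,0.5518,-1.6707]}
{"k":13,"q":[-0.153,0.0804,1.8507],"dq":[-0.593,1.5965,4.2777],"tcp":[-0.2837,-0.2379,0.578],"tau":[-9.4479,0.5703,-1.6978]}
{"k":14,"q":[-0.1676,0.1127,1.9388],"dq":[-0.8736,1.6228,4.534],"tcp":[-0.2885,-0.2289,0.5722],"tau":[-10.3363,0.5755,-1.7263]}
{"k":15,"q":[-0.1883,0.1455,2.0328],"dq":[-1.1988,1.6464,4.8706],"tcp":[-0.2931,-0.2206,0.5657],"tau":[-11.6368,0.5481,-1.7572]}
{"k":16,"q":[-0.2162,0.1786,2.1346],"dq":[-1.5861,1.6552,5.3088],"tcp":[-0.2973,-0.2131,0.5585],"tau":[-13.3656,0.4664,-1.7889]}
{"k":17,"q":[-0.2526,0.2116,2.2464],"dq":[-2.0526,1.6202,5.87],"tcp":[-0.301,-0.2064,0.5504],"tau":[-15.4015,0.3067,-1.8157]}
{"k":18,"q":[-0.2992,0.243,2.3708],"dq":[-2.6091,1.4852,6.5674],"tcp":[-0.304,-0.2005,0.5414],"tau":[-17.3736,0.0495,-1.8247]}
{"k":19,"q":[-0.3577,0.2699,2.5105],"dq":[-3.2483,1.1558,7.3923],"tcp":[-0.3058,-0.1957,0.5313],"tau":[-18.5641,-0.3072,-1.7976]}
{"k":20,"q":[-0.4295,0.2871,2.6673],"dq":[-3.9275,0.4979,8.2943],"tcp":[-0.306,-0.1921,0.5201],"tau":[-17.9825,-0.7263,-1.7213]}
{"k":21,"q":[-0.5144,0.2865,2.8419],"dq":[-4.5547,-0.6345,9.1667],"tcp":[-0.3046,-0.1902,0.5078],"tau":[-14.7072,-1.1201,-1.6167]}
{"k":22,"q":[-0.61,0.2577,3.032],"dq":[-4.9897,-2.3177,9.8448],"tcp":[-0.3014,-0.1905,0.4947],"tau":[-8.0723,-1.3356,-1.5647]}
{"k":23,"q":[-0.7107,0.191,3.2312],"dq":[-5.0707,-4.3926,10.0874],"tcp":[-0.2973,-0.1942,0.4815],"tau":[3.1847,-1.0222,-1.6532]}
{"k":24,"q":[-0.808,0.0846,3.4265],"dq":[-4.6558,-6.1731,9.4386],"tcp":[-0.2941,-0.2027,0.469],"tau":[21.495,0.7072,-1.6928]}
{"k":25,"q":[-0.8913,-0.0422,3.5922],"dq":[-3.7132,-6.3021,7.0877],"tcp":[-0.2945,-0.2163,0.4565],"tau":[42.5124,4.1352,-0.8644]}
{"k":26,"q":[-0.9525,-0.1485,3.6932],"dq":[-2.4726,-4.199,3.0206],"tcp":[-0.2993,-0.231,0.4423],"tau":[50.9379,6.1703,1.302]}
{"k":27,"q":[-0.9899,-0.2089,3.7184],"dq":[-1.2767,-1.8702,-0.4335],"tcp":[-0.3064,-0.2409,0.4267],"tau":[45.7948,5.4469,3.3016]}
{"k":28,"q":[-1.0055,-0.2361,3.6955],"dq":[-0.2826,-0.8779,-1.8403],"tcp":[-0.314,-0.2434,0.4121],"tau":[35.5987,3.8258,3.8972]}
{"k":29,"q":[-1.0041,-0.2539,3.6581],"dq":[0.4331,-0.901,-1.9033],"tcp":[-0.3215,-0.2395,0.4002],"tau":[24.987,2.459,3.5302]}
{"k":30,"q":[-0.9912,-0.2765,3.6249],"dq":[0.8587,-1.3574,-1.4346],"tcp":[-0.3288,-0.2306,0.3907],"tau":[16.2486,1.6769,2.8614]}
{"k":31,"q":[-0.9721,-0.3092,3.6019],"dq":[1.0487,-1.9076,-0.8728],"tcp":[-0.3359,-0.2181,0.3823],"tau":[10.3283,1.4437,2.267]}
{"k":32,"q":[-0.9508,-0.3523,3.589],"dq":[1.087,-2.3966,-0.4188],"tcp":[-0.3425,-0.2034,0.374],"tau":[6.9951,1.5823,1.8907]}
{"k":33,"q":[-0.9295,-0.404,3.5835],"dq":[1.0477,-2.7751,-0.1354],"tcp":[-0.3486,-0.1875,0.3649],"tau":[5.4345,1.9094,1.738]}
{"k":34,"q":[-0.9092,-0.4622,3.5821],"dq":[0.9781,-3.0477,-0.0076],"tcp":[-0.3541,-0.171,0.3545],"tau":[4.7858,2.289,1.7509]}
{"k":35,"q":[-0.8905,-0.525,3.5821],"dq":[0.8998,-3.2405,0.0088],"tcp":[-0.359,-0.1544,0.3425],"tau":[4.4093,2.6391,1.8649]}
{"k":36,"q":[-0.8733,-0.5913,3.582],"dq":[0.8154,-3.3963,-0.0192],"tcp":[-0.3629,-0.1377,0.329],"tau":[3.9022,2.9215,2.0054]}
{"k":37,"q":[-0.858,-0.6607,3.5813],"dq":[0.7162,-3.5431,-0.055],"tcp":[-0.3657,-0.1212,0.3139],"tau":[3.1403,3.1339,2.1407]}
{"k":38,"q":[-0.845,-0.733,3.5799],"dq":[0.5894,-3.6929,-0.09],"tcp":[-0.3671,-0.1048,0.2973],"tau":[2.128,3.2826,2.2702]}
{"k":39,"q":[-0.8349,-0.8085,3.5779],"dq":[0.4198,-3.8526,-0.1222],"tcp":[-0.3671,-0.0887,0.2795],"tau":[0.8912,3.3705,2.3956]}
{"k":40,"q":[-0.8287,-0.8872,3.5752],"dq":[0.19,-4.0218,-0.1601],"tcp":[-0.3652,-0.0729,0.2605],"tau":[-0.5251,3.3969,2.5249]}
{"k":41,"q":[-0.828,-0.9695,3.5716],"dq":[-0.119,-4.1937,-0.22],"tcp":[-0.3613,-0.0576,0.2405]}
{"summary": "final tcp position (m): -0.3613 -0.0576 0.2405"}


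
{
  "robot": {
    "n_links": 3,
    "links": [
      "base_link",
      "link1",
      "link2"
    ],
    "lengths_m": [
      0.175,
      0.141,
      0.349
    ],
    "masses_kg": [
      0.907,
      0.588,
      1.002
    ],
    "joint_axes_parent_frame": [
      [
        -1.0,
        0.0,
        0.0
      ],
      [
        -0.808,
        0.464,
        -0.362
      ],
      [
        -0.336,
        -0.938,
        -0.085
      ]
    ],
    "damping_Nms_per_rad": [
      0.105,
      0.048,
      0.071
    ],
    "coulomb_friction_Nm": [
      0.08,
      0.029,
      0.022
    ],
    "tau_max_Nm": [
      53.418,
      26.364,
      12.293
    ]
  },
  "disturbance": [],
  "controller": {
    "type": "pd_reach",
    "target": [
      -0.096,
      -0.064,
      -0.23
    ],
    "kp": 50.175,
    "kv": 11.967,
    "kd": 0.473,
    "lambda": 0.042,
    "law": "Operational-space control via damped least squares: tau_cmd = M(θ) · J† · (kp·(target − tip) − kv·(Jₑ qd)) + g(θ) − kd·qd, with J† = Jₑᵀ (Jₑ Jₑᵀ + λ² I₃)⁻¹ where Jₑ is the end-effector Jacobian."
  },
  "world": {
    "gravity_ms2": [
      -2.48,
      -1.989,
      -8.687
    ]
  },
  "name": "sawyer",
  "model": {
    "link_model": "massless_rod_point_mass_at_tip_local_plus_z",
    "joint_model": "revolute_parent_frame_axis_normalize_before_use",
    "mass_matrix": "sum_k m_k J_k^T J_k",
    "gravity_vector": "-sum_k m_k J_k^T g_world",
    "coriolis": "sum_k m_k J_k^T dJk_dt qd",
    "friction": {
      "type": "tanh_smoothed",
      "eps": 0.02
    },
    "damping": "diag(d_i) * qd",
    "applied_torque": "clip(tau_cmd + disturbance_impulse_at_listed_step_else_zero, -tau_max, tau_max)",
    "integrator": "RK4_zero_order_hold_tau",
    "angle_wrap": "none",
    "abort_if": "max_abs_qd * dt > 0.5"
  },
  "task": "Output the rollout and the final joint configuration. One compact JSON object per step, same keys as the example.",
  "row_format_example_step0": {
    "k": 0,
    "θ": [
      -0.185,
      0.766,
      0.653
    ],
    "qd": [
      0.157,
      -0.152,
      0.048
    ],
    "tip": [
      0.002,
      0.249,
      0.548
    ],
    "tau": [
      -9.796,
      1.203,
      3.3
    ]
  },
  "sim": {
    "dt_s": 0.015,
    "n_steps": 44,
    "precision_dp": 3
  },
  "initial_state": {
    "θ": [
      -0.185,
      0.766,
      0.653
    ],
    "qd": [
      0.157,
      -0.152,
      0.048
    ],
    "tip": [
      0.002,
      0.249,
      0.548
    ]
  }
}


{"k":1,"\u03b8":[-0.202,0.787,0.676],"qd":[-2.385,2.841,2.981],"tip":[0.001,0.248,0.544],"tau":[-6.884,-0.424,1.146]}
{"k":2,"\u03b8":[-0.248,0.84,0.732],"qd":[-3.694,4.316,4.388],"tip":[-0.001,0.244,0.534],"tau":[-4.483,-0.921,0.152]}
{"k":3,"\u03b8":[-0.308,0.91,0.802],"qd":[-4.337,5.014,4.973],"tip":[-0.004,0.239,0.521],"tau":[-2.606,-0.962,-0.315]}
{"k":4,"\u03b8":[-0.375,0.988,0.878],"qd":[-4.636,5.348,5.145],"tip":[-0.007,0.231,0.506],"tau":[-1.199,-0.869,-0.575]}
{"k":5,"\u03b8":[-0.446,1.07,0.955],"qd":[-4.757,5.518,5.111],"tip":[-0.01,0.223,0.489],"tau":[-0.172,-0.774,-0.766]}
{"k":6,"\u03b8":[-0.517,1.153,1.031],"qd":[-4.783,5.619,4.971],"tip":[-0.014,0.214,0.472],"tau":[0.557,-0.723,-0.945]}
{"k":7,"\u03b8":[-0.589,1.238,1.104],"qd":[-4.754,5.694,4.774],"tip":[-0.019,0.205,0.454],"tau":[1.06,-0.724,-1.13]}
{"k":8,"\u03b8":[-0.659,1.324,1.173],"qd":[-4.695,5.763,4.546],"tip":[-0.024,0.195,0.435],"tau":[1.391,-0.772,-1.321]}
{"k":9,"\u03b8":[-0.729,1.41,1.24],"qd":[-4.617,5.832,4.3],"tip":[-0.029,0.186,0.416],"tau":[1.591,-0.854,-1.514]}
{"k":10,"\u03b8":[-0.798,1.498,1.302],"qd":[-4.528,5.905,4.043],"tip":[-0.035,0.177,0.398],"tau":[1.691,-0.96,-1.703]}
{"k":11,"\u03b8":[-0.865,1.587,1.361],"qd":[-4.433,5.981,3.78],"tip":[-0.041,0.168,0.379],"tau":[1.714,-1.079,-1.881]}
{"k":12,"\u03b8":[-0.931,1.678,1.416],"qd":[-4.337,6.058,3.515],"tip":[-0.047,0.159,0.361],"tau":[1.678,-1.203,-2.043]}
{"k":13,"\u03b8":[-0.995,1.769,1.466],"qd":[-4.245,6.137,3.25],"tip":[-0.054,0.151,0.343],"tau":[1.597,-1.325,-2.185]}
{"k":14,"\u03b8":[-1.058,1.862,1.513],"qd":[-4.162,6.217,2.985],"tip":[-0.061,0.143,0.325],"tau":[1.483,-1.44,-2.302]}
{"k":15,"\u03b8":[-1.12,1.956,1.556],"qd":[-4.093,6.297,2.72],"tip":[-0.068,0.135,0.308],"tau":[1.346,-1.545,-2.392]}
{"k":16,"\u03b8":[-1.181,2.051,1.595],"qd":[-4.047,6.377,2.455],"tip":[-0.076,0.127,0.292],"tau":[1.195,-1.637,-2.454]}
{"k":17,"\u03b8":[-1.242,2.147,1.629],"qd":[-4.031,6.457,2.188],"tip":[-0.084,0.12,0.276],"tau":[1.038,-1.716,-2.486]}
{"k":18,"\u03b8":[-1.302,2.244,1.66],"qd":[-4.051,6.532,1.919],"tip":[-0.091,0.113,0.261],"tau":[0.882,-1.783,-2.487]}
{"k":19,"\u03b8":[-1.363,2.343,1.687],"qd":[-4.115,6.599,1.645],"tip":[-0.099,0.106,0.246],"tau":[0.732,-1.838,-2.461]}
{"k":20,"\u03b8":[-1.426,2.442,1.71],"qd":[-4.227,6.649,1.369],"tip":[-0.107,0.1,0.233],"tau":[0.596,-1.884,-2.408]}
{"k":21,"\u03b8":[-1.491,2.542,1.728],"qd":[-4.39,6.671,1.092],"tip":[-0.115,0.093,0.22],"tau":[0.48,-1.924,-2.332]}
{"k":22,"\u03b8":[-1.558,2.642,1.742],"qd":[-4.597,6.655,0.821],"tip":[-0.122,0.087,0.208],"tau":[0.393,-1.966,-2.24]}
{"k":23,"\u03b8":[-1.629,2.742,1.753],"qd":[-4.835,6.588,0.566],"tip":[-0.13,0.081,0.197],"tau":[0.354,-2.019,-2.139]}
{"k":24,"\u03b8":[-1.703,2.839,1.76],"qd":[-5.074,6.456,0.342],"tip":[-0.137,0.075,0.186],"tau":[0.387,-2.096,-2.04]}
{"k":25,"\u03b8":[-1.781,2.935,1.763],"qd":[-5.268,6.245,0.168],"tip":[-0.144,0.069,0.176],"tau":[0.533,-2.209,-1.953]}
{"k":26,"\u03b8":[-1.86,3.026,1.765],"qd":[-5.355,5.944,0.066],"tip":[-0.151,0.063,0.167],"tau":[0.829,-2.359,-1.891]}
{"k":27,"\u03b8":[-1.94,3.112,1.766],"qd":[-5.26,5.54,0.055],"tip":[-0.159,0.058,0.159],"tau":[1.278,-2.528,-1.862]}
{"k":28,"\u03b8":[-2.016,3.192,1.767],"qd":[-4.921,5.038,0.142],"tip":[-0.166,0.053,0.151],"tau":[1.813,-2.67,-1.869]}
{"k":29,"\u03b8":[-2.086,3.263,1.771],"qd":[-4.324,4.462,0.317],"tip":[-0.174,0.048,0.144],"tau":[2.304,-2.738,-1.904]}
{"k":30,"\u03b8":[-2.144,3.325,1.777],"qd":[-3.518,3.861,0.547],"tip":[-0.181,0.043,0.137],"tau":[2.62,-2.709,-1.95]}
{"k":31,"\u03b8":[-2.19,3.379,1.787],"qd":[-2.605,3.297,0.787],"tip":[-0.187,0.038,0.13],"tau":[2.702,-2.6,-1.987]}
{"k":32,"\u03b8":[-2.223,3.425,1.801],"qd":[-1.702,2.821,0.998],"tip":[-0.194,0.033,0.124],"tau":[2.576,-2.449,-2.001]}
{"k":33,"\u03b8":[-2.242,3.464,1.817],"qd":[-0.9,2.463,1.156],"tip":[-0.2,0.028,0.118],"tau":[2.305,-2.294,-1.984]}
{"k":34,"\u03b8":[-2.251,3.499,1.835],"qd":[-0.257,2.228,1.25],"tip":[-0.205,0.023,0.112],"tau":[1.958,-2.16,-1.933]}
{"k":35,"\u03b8":[-2.251,3.532,1.854],"qd":[0.189,2.104,1.276],"tip":[-0.21,0.019,0.107],"tau":[1.596,-2.055,-1.851]}
{"k":36,"\u03b8":[-2.247,3.563,1.873],"qd":[0.408,2.065,1.234],"tip":[-0.214,0.015,0.102],"tau":[1.269,-1.98,-1.74]}
{"k":37,"\u03b8":[-2.24,3.594,1.891],"qd":[0.476,2.07,1.155],"tip":[-0.218,0.011,0.097],"tau":[0.964,-1.925,-1.616]}
{"k":38,"\u03b8":[-2.233,3.625,1.907],"qd":[0.409,2.093,1.047],"tip":[-0.222,0.007,0.092],"tau":[0.689,-1.887,-1.486]}
{"k":39,"\u03b8":[-2.228,3.657,1.922],"qd":[0.231,2.113,0.923],"tip":[-0.225,0.003,0.088],"tau":[0.445,-1.858,-1.355]}
{"k":40,"\u03b8":[-2.227,3.689,1.935],"qd":[-0.026,2.115,0.794],"tip":[-0.229,-0.001,0.084],"tau":[0.227,-1.836,-1.229]}
{"k":41,"\u03b8":[-2.229,3.72,1.946],"qd":[-0.303,2.093,0.678],"tip":[-0.232,-0.004,0.08],"tau":[0.015,-1.82,-1.118]}
{"k":42,"\u03b8":[-2.237,3.751,1.955],"qd":[-0.64,2.048,0.566],"tip":[-0.234,-0.007,0.076],"tau":[-0.166,-1.808,-1.015]}
{"k":43,"\u03b8":[-2.249,3.781,1.963],"qd":[-1.017,1.98,0.464],"tip":[-0.237,-0.011,0.073],"tau":[-0.318,-1.8,-0.926]}
{"k":44,"\u03b8":[-2.267,3.811,1.969],"qd":[-1.414,1.894,0.377],"tip":[-0.239,-0.014,0.069]}
{"summary": "final \u03b8 (rad): -2.267 3.811 1.969"}


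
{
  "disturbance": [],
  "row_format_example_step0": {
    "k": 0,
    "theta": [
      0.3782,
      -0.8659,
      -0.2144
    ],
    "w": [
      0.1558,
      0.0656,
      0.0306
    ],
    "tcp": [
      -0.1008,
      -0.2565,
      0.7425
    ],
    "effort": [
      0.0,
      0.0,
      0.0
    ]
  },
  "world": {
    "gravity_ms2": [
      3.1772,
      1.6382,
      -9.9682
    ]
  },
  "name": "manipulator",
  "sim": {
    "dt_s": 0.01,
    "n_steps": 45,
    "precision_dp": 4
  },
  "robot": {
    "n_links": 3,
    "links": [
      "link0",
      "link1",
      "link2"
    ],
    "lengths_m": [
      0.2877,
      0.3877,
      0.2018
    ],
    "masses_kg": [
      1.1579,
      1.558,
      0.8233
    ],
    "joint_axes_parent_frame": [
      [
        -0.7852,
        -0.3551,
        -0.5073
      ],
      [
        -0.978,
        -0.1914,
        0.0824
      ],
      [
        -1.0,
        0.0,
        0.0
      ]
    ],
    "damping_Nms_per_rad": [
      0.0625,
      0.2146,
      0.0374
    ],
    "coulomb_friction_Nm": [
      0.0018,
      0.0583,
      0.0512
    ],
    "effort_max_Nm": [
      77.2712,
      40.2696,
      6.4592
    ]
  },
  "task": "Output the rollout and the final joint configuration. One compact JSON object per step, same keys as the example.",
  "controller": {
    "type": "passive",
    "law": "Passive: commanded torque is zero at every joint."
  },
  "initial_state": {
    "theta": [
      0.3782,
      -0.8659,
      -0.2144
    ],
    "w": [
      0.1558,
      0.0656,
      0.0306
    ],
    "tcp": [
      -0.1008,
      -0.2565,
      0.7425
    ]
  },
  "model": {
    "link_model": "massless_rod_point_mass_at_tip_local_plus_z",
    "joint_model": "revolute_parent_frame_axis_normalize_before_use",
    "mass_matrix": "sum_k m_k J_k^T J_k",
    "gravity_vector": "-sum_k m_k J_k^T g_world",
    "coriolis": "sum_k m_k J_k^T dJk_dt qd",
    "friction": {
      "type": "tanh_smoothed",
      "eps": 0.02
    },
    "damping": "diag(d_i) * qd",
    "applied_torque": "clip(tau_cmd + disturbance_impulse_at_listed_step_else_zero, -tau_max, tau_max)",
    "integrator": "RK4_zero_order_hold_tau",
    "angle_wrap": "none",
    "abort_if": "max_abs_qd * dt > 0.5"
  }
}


{"k":1,"theta":[0.3802,-0.8662,-0.2138],"w":[0.2418,-0.1282,0.0841],"tcp":[-0.1016,-0.2553,0.7428],"effort":[0.0,0.0,0.0]}
{"k":2,"theta":[0.383,-0.8685,-0.2127],"w":[0.3257,-0.3161,0.1258],"tcp":[-0.1027,-0.2544,0.7427],"effort":[0.0,0.0,0.0]}
{"k":3,"theta":[0.3867,-0.8725,-0.2113],"w":[0.4084,-0.5003,0.1611],"tcp":[-0.1041,-0.2538,0.7421],"effort":[0.0,0.0,0.0]}
{"k":4,"theta":[0.3912,-0.8784,-0.2095],"w":[0.4897,-0.6812,0.1911],"tcp":[-0.1057,-0.2534,0.741],"effort":[0.0,0.0,0.0]}
{"k":5,"theta":[0.3965,-0.8861,-0.2075],"w":[0.5697,-0.859,0.2165],"tcp":[-0.1077,-0.2534,0.7395],"effort":[0.0,0.0,0.0]}
{"k":6,"theta":[0.4026,-0.8956,-0.2052],"w":[0.6484,-1.034,0.2383],"tcp":[-0.11,-0.2537,0.7375],"effort":[0.0,0.0,0.0]}
{"k":7,"theta":[0.4095,-0.9068,-0.2027],"w":[0.7256,-1.2064,0.2571],"tcp":[-0.1126,-0.2542,0.7351],"effort":[0.0,0.0,0.0]}
{"k":8,"theta":[0.4171,-0.9197,-0.2001],"w":[0.8016,-1.3765,0.2735],"tcp":[-0.1155,-0.255,0.7321],"effort":[0.0,0.0,0.0]}
{"k":9,"theta":[0.4255,-0.9343,-0.1973],"w":[0.8761,-1.5446,0.2883],"tcp":[-0.1186,-0.2561,0.7287],"effort":[0.0,0.0,0.0]}
{"k":10,"theta":[0.4346,-0.9506,-0.1943],"w":[0.9494,-1.7108,0.3018],"tcp":[-0.1221,-0.2575,0.7247],"effort":[0.0,0.0,0.0]}
{"k":11,"theta":[0.4445,-0.9686,-0.1912],"w":[1.0215,-1.8755,0.3146],"tcp":[-0.1258,-0.2591,0.7203],"effort":[0.0,0.0,0.0]}
{"k":12,"theta":[0.455,-0.9881,-0.188],"w":[1.0924,-2.0388,0.327],"tcp":[-0.1298,-0.2609,0.7152],"effort":[0.0,0.0,0.0]}
{"k":13,"theta":[0.4663,-1.0093,-0.1847],"w":[1.1621,-2.201,0.3395],"tcp":[-0.1341,-0.263,0.7097],"effort":[0.0,0.0,0.0]}
{"k":14,"theta":[0.4783,-1.0321,-0.1812],"w":[1.2308,-2.3624,0.3523],"tcp":[-0.1386,-0.2653,0.7035],"effort":[0.0,0.0,0.0]}
{"k":15,"theta":[0.4909,-1.0566,-0.1777],"w":[1.2986,-2.523,0.3656],"tcp":[-0.1434,-0.2677,0.6967],"effort":[0.0,0.0,0.0]}
{"k":16,"theta":[0.5042,-1.0826,-0.1739],"w":[1.3655,-2.6833,0.3796],"tcp":[-0.1484,-0.2704,0.6893],"effort":[0.0,0.0,0.0]}
{"k":17,"theta":[0.5182,-1.1102,-0.1701],"w":[1.4317,-2.8432,0.3945],"tcp":[-0.1536,-0.2732,0.6812],"effort":[0.0,0.0,0.0]}
{"k":18,"theta":[0.5329,-1.1395,-0.166],"w":[1.4973,-3.0031,0.4102],"tcp":[-0.159,-0.2762,0.6724],"effort":[0.0,0.0,0.0]}
{"k":19,"theta":[0.5482,-1.1703,-0.1619],"w":[1.5625,-3.1631,0.4269],"tcp":[-0.1647,-0.2794,0.6629],"effort":[0.0,0.0,0.0]}
{"k":20,"theta":[0.5641,-1.2027,-0.1575],"w":[1.6274,-3.3234,0.4443],"tcp":[-0.1705,-0.2826,0.6527],"effort":[0.0,0.0,0.0]}
{"k":21,"theta":[0.5807,-1.2368,-0.153],"w":[1.6922,-3.484,0.4625],"tcp":[-0.1764,-0.2859,0.6417],"effort":[0.0,0.0,0.0]}
{"k":22,"theta":[0.598,-1.2724,-0.1483],"w":[1.7572,-3.6452,0.481],"tcp":[-0.1825,-0.2893,0.6298],"effort":[0.0,0.0,0.0]}
{"k":23,"theta":[0.6159,-1.3097,-0.1433],"w":[1.8225,-3.8071,0.4996],"tcp":[-0.1886,-0.2927,0.6172],"effort":[0.0,0.0,0.0]}
{"k":24,"theta":[0.6344,-1.3486,-0.1383],"w":[1.8885,-3.9697,0.5179],"tcp":[-0.1949,-0.2961,0.6036],"effort":[0.0,0.0,0.0]}
{"k":25,"theta":[0.6536,-1.3891,-0.133],"w":[1.9555,-4.1332,0.5353],"tcp":[-0.2011,-0.2995,0.5892],"effort":[0.0,0.0,0.0]}
{"k":26,"theta":[0.6735,-1.4312,-0.1276],"w":[2.0239,-4.2975,0.5511],"tcp":[-0.2073,-0.3028,0.5738],"effort":[0.0,0.0,0.0]}
{"k":27,"theta":[0.6941,-1.475,-0.122],"w":[2.0941,-4.4628,0.5646],"tcp":[-0.2135,-0.3061,0.5574],"effort":[0.0,0.0,0.0]}
{"k":28,"theta":[0.7154,-1.5205,-0.1163],"w":[2.1666,-4.629,0.5748],"tcp":[-0.2196,-0.3091,0.5401],"effort":[0.0,0.0,0.0]}
{"k":29,"theta":[0.7375,-1.5676,-0.1105],"w":[2.242,-4.7961,0.5805],"tcp":[-0.2255,-0.3121,0.5217],"effort":[0.0,0.0,0.0]}
{"k":30,"theta":[0.7603,-1.6164,-0.1047],"w":[2.3212,-4.964,0.5806],"tcp":[-0.2312,-0.3148,0.5022],"effort":[0.0,0.0,0.0]}
{"k":31,"theta":[0.7839,-1.6669,-0.0989],"w":[2.4049,-5.1328,0.5735],"tcp":[-0.2366,-0.3172,0.4817],"effort":[0.0,0.0,0.0]}
{"k":32,"theta":[0.8084,-1.7191,-0.0932],"w":[2.4943,-5.3023,0.5576],"tcp":[-0.2417,-0.3193,0.46],"effort":[0.0,0.0,0.0]}
{"k":33,"theta":[0.8338,-1.7729,-0.0878],"w":[2.5906,-5.4724,0.5308],"tcp":[-0.2463,-0.321,0.4372],"effort":[0.0,0.0,0.0]}
{"k":34,"theta":[0.8602,-1.8285,-0.0827],"w":[2.6956,-5.643,0.4911],"tcp":[-0.2504,-0.3223,0.4133],"effort":[0.0,0.0,0.0]}
{"k":35,"theta":[0.8878,-1.8858,-0.078],"w":[2.8112,-5.8139,0.4358],"tcp":[-0.2539,-0.3232,0.3882],"effort":[0.0,0.0,0.0]}
{"k":36,"theta":[0.9165,-1.9448,-0.074],"w":[2.94,-5.9849,0.3621],"tcp":[-0.2567,-0.3235,0.362],"effort":[0.0,0.0,0.0]}
{"k":37,"theta":[0.9466,-2.0055,-0.0709],"w":[3.0854,-6.1558,0.2664],"tcp":[-0.2587,-0.3232,0.3346],"effort":[0.0,0.0,0.0]}
{"k":38,"theta":[0.9783,-2.0679,-0.0688],"w":[3.2517,-6.3263,0.1445],"tcp":[-0.2598,-0.3222,0.3061],"effort":[0.0,0.0,0.0]}
{"k":39,"theta":[1.0117,-2.132,-0.0681],"w":[3.4444,-6.4976,-0.0011],"tcp":[-0.2598,-0.3205,0.2766],"effort":[0.0,0.0,0.0]}
{"k":40,"theta":[1.0473,-2.1979,-0.0687],"w":[3.6716,-6.6776,-0.1334],"tcp":[-0.2587,-0.318,0.246],"effort":[0.0,0.0,0.0]}
{"k":41,"theta":[1.0853,-2.2656,-0.0709],"w":[3.9418,-6.8562,-0.3099],"tcp":[-0.2563,-0.3147,0.2145],"effort":[0.0,0.0,0.0]}
{"k":42,"theta":[1.1263,-2.335,-0.0751],"w":[4.2674,-7.0315,-0.5481],"tcp":[-0.2524,-0.3105,0.1822],"effort":[0.0,0.0,0.0]}
{"k":43,"theta":[1.1709,-2.4062,-0.0821],"w":[4.6645,-7.202,-0.8651],"tcp":[-0.2469,-0.3055,0.1491],"effort":[0.0,0.0,0.0]}
{"k":44,"theta":[1.2199,-2.479,-0.0928],"w":[5.1536,-7.3651,-1.285],"tcp":[-0.2396,-0.2997,0.1154],"effort":[0.0,0.0,0.0]}
{"k":45,"theta":[1.2744,-2.5534,-0.1083],"w":[5.7583,-7.5168,-1.8416],"tcp":[-0.2302,-0.2931,0.0813]}
{"summary": "final theta (rad): 1.2744 -2.5534 -0.1083"}


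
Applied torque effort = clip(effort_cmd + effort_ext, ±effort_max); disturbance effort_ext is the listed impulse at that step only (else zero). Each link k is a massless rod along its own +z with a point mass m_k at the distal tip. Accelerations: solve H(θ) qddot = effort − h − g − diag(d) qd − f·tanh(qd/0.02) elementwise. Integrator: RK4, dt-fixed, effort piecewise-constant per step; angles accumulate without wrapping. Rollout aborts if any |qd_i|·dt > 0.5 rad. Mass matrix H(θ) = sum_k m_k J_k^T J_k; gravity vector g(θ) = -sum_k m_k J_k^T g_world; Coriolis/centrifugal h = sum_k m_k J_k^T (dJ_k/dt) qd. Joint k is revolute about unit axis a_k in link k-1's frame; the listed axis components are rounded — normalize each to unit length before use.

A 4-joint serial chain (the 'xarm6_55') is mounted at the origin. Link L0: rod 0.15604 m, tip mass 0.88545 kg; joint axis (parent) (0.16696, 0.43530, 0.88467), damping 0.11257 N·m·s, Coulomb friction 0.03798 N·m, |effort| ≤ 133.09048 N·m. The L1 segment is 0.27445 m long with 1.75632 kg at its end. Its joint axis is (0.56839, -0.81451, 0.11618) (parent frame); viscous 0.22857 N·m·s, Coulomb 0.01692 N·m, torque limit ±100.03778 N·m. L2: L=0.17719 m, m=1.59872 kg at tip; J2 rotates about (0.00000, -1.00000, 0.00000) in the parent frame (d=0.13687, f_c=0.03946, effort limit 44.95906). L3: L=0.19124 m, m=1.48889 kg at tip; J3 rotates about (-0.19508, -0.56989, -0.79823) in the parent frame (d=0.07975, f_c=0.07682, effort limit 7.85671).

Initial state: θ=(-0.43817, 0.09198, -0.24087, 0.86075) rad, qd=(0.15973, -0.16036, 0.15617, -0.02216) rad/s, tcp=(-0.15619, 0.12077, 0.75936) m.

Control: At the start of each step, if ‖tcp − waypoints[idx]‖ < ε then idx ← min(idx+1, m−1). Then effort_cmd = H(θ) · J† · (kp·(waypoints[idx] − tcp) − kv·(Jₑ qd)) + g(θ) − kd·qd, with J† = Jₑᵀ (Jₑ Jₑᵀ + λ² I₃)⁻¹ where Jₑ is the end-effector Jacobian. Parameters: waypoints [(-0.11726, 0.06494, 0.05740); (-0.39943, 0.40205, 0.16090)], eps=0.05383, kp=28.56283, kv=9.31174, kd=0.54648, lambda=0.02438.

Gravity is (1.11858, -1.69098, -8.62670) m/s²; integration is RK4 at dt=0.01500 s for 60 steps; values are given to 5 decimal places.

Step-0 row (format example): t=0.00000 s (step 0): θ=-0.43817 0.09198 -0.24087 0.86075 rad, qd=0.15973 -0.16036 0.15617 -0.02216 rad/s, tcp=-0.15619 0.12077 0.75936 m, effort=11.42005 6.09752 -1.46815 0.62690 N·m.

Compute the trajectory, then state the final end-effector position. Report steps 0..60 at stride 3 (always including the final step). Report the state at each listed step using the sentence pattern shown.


t=0.04500 s (step 3): θ=-0.36736 0.11904 -0.24714 1.03225 rad, qd=2.56772 0.90669 0.34158 4.36901 rad/s, tcp=-0.15522 0.11422 0.75387 m, effort=8.73311 -0.43196 -1.31308 -1.26612 N·m.
t=0.09000 s (step 6): θ=-0.22141 0.16006 -0.19708 1.22711 rad, qd=3.83353 0.80935 1.99517 4.24815 rad/s, tcp=-0.15904 0.08978 0.74637 m, effort=7.67067 -8.35923 -2.26990 -0.63529 N·m.
t=0.13500 s (step 9): θ=-0.03066 0.18188 -0.06002 1.40343 rad, qd=4.55405 0.09698 4.07993 3.45616 rad/s, tcp=-0.16095 0.05433 0.73514 m, effort=3.95459 -14.27286 -3.14080 0.08066 N·m.
t=0.18000 s (step 12): θ=0.17713 0.16721 0.15590 1.52926 rad, qd=4.58455 -0.71890 5.30956 2.12187 rad/s, tcp=-0.15501 0.01550 0.71764 m, effort=-2.25891 -15.19989 -2.96951 0.75334 N·m.
t=0.22500 s (step 15): θ=0.37378 0.12207 0.39852 1.60117 rad, qd=4.12364 -1.24656 5.36640 1.15882 rad/s, tcp=-0.14012 -0.01787 0.69351 m, effort=-6.61202 -12.80321 -2.33213 0.98858 N·m.
t=0.27000 s (step 18): θ=0.54635 0.05842 0.63265 1.64120 rad, qd=3.55180 -1.56786 5.03570 0.66203 rad/s, tcp=-0.12079 -0.04060 0.66425 m, effort=-8.13324 -10.01534 -2.12159 0.93731 N·m.
t=0.31500 s (step 21): θ=0.69391 -0.01738 0.85112 1.66453 rad, qd=3.01656 -1.79678 4.68814 0.38510 rad/s, tcp=-0.10203 -0.05263 0.63135 m, effort=-8.02122 -7.66566 -2.40137 0.82652 N·m.
t=0.36000 s (step 24): θ=0.81863 -0.10221 1.05462 1.67802 rad, qd=2.53255 -1.97183 4.36666 0.21066 rad/s, tcp=-0.08667 -0.05617 0.59594 m, effort=-7.19052 -5.72648 -2.96392 0.73353 N·m.
t=0.40500 s (step 27): θ=0.92249 -0.19396 1.24400 1.68510 rad, qd=2.08500 -2.10563 4.05642 0.09285 rad/s, tcp=-0.07572 -0.05370 0.55900 m, effort=-6.09965 -4.07954 -3.63565 0.67093 N·m.
t=0.45000 s (step 30): θ=1.00678 -0.29090 1.41950 1.68788 rad, qd=1.65944 -2.20305 3.74787 0.02047 rad/s, tcp=-0.06916 -0.04733 0.52143 m, effort=-4.96623 -2.63287 -4.30533 0.62546 N·m.
t=0.49500 s (step 33): θ=1.07243 -0.39130 1.58119 1.68950 rad, qd=1.25294 -2.25969 3.44143 0.02561 rad/s, tcp=-0.06643 -0.03858 0.48401 m, effort=-3.89959 -1.31264 -4.90666 0.55978 N·m.
t=0.54000 s (step 36): θ=1.11993 -0.49356 1.72913 1.69084 rad, qd=0.84957 -2.28739 3.13626 -0.00294 rad/s, tcp=-0.06679 -0.02868 0.44738 m, effort=-2.93592 -0.16950 -5.41702 0.53287 N·m.
t=0.58500 s (step 39): θ=1.14999 -0.59620 1.86359 1.69237 rad, qd=0.48120 -2.27626 2.84210 0.03742 rad/s, tcp=-0.06933 -0.01849 0.41204 m, effort=-2.13545 0.90978 -5.81945 0.47462 N·m.
t=0.63000 s (step 42): θ=1.16403 -0.69770 1.98498 1.69419 rad, qd=0.13199 -2.23721 2.55346 -0.01054 rad/s, tcp=-0.07308 -0.00866 0.37838 m, effort=-1.47728 1.81682 -6.12722 0.48392 N·m.
t=0.67500 s (step 45): θ=1.16503 -0.79607 2.09395 1.69776 rad, qd=-0.08452 -2.13487 2.29145 0.11952 rad/s, tcp=-0.07710 0.00029 0.34673 m, effort=-1.06481 2.75534 -6.34093 0.40487 N·m.
t=0.72000 s (step 48): θ=1.15760 -0.88884 2.19144 1.70445 rad, qd=-0.23986 -1.98333 2.04610 0.17394 rad/s, tcp=-0.08059 0.00786 0.31737 m, effort=-0.79403 3.51931 -6.48916 0.39372 N·m.
t=0.76500 s (step 51): θ=1.14454 -0.97354 2.27850 1.71392 rad, qd=-0.34374 -1.77762 1.82667 0.22497 rad/s, tcp=-0.08327 0.01383 0.29049 m, effort=-0.63555 4.17987 -6.58778 0.39384 N·m.
t=0.81000 s (step 54): θ=1.12726 -1.04790 2.35625 1.72478 rad, qd=-0.42925 -1.52372 1.63271 0.23979 rad/s, tcp=-0.08514 0.01825 0.26609 m, effort=-0.55526 4.73720 -6.65488 0.41717 N·m.
t=0.85500 s (step 57): θ=1.10617 -1.10983 2.42582 1.73550 rad, qd=-0.51333 -1.22607 1.46231 0.22281 rad/s, tcp=-0.08631 0.02142 0.24408 m, effort=-0.51645 5.16577 -6.70280 0.45466 N·m.
t=0.90000 s (step 60): θ=1.08122 -1.15780 2.48817 1.74484 rad, qd=-0.59844 -0.90945 1.31044 0.18258 rad/s, tcp=-0.08692 0.02378 0.22429 m.
final tcp position (m): -0.08692 0.02378 0.22429


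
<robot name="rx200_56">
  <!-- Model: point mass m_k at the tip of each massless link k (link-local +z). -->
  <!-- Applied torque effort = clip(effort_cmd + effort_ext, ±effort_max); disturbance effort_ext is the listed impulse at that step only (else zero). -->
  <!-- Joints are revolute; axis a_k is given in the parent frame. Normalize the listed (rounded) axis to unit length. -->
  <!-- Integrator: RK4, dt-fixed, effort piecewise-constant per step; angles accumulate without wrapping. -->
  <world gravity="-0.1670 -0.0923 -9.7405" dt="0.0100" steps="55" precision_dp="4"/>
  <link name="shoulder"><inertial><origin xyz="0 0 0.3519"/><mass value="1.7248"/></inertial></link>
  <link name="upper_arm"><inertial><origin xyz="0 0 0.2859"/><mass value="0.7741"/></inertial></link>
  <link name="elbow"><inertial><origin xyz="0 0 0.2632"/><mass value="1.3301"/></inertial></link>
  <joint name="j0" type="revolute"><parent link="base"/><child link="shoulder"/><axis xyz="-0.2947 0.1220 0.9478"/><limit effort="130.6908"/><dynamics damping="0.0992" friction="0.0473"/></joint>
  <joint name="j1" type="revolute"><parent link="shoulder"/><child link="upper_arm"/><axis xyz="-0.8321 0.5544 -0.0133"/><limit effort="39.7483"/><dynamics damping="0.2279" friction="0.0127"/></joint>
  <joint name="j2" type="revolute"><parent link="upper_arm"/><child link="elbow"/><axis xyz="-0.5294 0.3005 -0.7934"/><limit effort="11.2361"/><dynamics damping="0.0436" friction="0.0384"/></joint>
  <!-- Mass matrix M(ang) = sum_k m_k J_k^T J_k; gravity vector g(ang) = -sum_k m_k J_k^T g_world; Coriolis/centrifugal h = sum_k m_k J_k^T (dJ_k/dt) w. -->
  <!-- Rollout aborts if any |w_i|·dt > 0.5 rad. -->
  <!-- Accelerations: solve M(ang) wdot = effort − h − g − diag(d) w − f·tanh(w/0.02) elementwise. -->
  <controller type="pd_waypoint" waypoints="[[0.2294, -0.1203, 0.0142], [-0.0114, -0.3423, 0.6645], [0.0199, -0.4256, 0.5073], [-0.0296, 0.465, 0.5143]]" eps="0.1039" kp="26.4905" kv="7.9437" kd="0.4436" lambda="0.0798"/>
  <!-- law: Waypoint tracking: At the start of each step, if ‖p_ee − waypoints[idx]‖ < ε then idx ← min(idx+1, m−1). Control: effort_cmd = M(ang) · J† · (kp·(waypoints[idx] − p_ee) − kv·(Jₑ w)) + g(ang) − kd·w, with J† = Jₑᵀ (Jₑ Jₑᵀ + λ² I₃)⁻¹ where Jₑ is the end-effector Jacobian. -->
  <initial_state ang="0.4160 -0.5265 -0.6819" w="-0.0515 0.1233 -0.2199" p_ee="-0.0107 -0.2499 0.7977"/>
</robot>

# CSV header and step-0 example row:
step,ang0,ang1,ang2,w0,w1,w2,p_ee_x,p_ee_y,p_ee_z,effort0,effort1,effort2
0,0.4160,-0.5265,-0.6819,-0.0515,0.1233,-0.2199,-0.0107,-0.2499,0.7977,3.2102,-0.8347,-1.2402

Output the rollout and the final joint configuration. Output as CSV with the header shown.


step,ang0,ang1,ang2,w0,w1,w2,p_ee_x,p_ee_y,p_ee_z,effort0,effort1,effort2
1,0.4171,-0.5267,-0.6844,0.2596,-0.1523,-0.2972,-0.0102,-0.2500,0.7975,2.9207,-0.3029,-1.0203
2,0.4208,-0.5292,-0.6884,0.4924,-0.3484,-0.4995,-0.0088,-0.2507,0.7966,2.6832,0.1518,-0.7636
3,0.4268,-0.5336,-0.6941,0.6996,-0.5330,-0.6461,-0.0068,-0.2518,0.7952,2.4717,0.5554,-0.5523
4,0.4347,-0.5398,-0.7012,0.8736,-0.6959,-0.7755,-0.0040,-0.2534,0.7932,2.2876,0.9151,-0.3647
5,0.4442,-0.5475,-0.7095,1.0186,-0.8414,-0.8851,-0.0008,-0.2554,0.7907,2.1274,1.2395,-0.1997
6,0.4550,-0.5565,-0.7188,1.1375,-0.9715,-0.9777,0.0030,-0.2576,0.7878,1.9884,1.5352,-0.0537
7,0.4668,-0.5668,-0.7289,1.2334,-1.0880,-1.0553,0.0073,-0.2602,0.7845,1.8682,1.8079,0.0760
8,0.4795,-0.5782,-0.7398,1.3091,-1.1929,-1.1197,0.0119,-0.2630,0.7808,1.7644,2.0619,0.1918
9,0.4929,-0.5906,-0.7513,1.3675,-1.2876,-1.1728,0.0168,-0.2660,0.7767,1.6748,2.3009,0.2956
10,0.5068,-0.6039,-0.7632,1.4110,-1.3734,-1.2160,0.0221,-0.2692,0.7722,1.5976,2.5279,0.3892
11,0.5211,-0.6181,-0.7756,1.4418,-1.4514,-1.2506,0.0277,-0.2725,0.7674,1.5312,2.7452,0.4740
12,0.5356,-0.6329,-0.7882,1.4619,-1.5227,-1.2779,0.0334,-0.2760,0.7622,1.4739,2.9547,0.5511
13,0.5503,-0.6485,-0.8011,1.4729,-1.5880,-1.2987,0.0394,-0.2794,0.7567,1.4246,3.1578,0.6214
14,0.5650,-0.6646,-0.8142,1.4764,-1.6480,-1.3141,0.0456,-0.2830,0.7509,1.3821,3.3559,0.6859
15,0.5798,-0.6814,-0.8274,1.4736,-1.7034,-1.3247,0.0519,-0.2866,0.7448,1.3453,3.5498,0.7453
16,0.5945,-0.6987,-0.8407,1.4657,-1.7546,-1.3312,0.0583,-0.2902,0.7384,1.3135,3.7404,0.7999
17,0.6090,-0.7164,-0.8541,1.4534,-1.8020,-1.3340,0.0649,-0.2938,0.7316,1.2858,3.9281,0.8504
18,0.6235,-0.7347,-0.8674,1.4377,-1.8460,-1.3337,0.0715,-0.2973,0.7246,1.2617,4.1134,0.8971
19,0.6378,-0.7533,-0.8808,1.4192,-1.8869,-1.3307,0.0783,-0.3008,0.7173,1.2406,4.2967,0.9403
20,0.6519,-0.7724,-0.8941,1.3984,-1.9249,-1.3253,0.0850,-0.3043,0.7097,1.2219,4.4781,0.9803
21,0.6657,-0.7918,-0.9073,1.3758,-1.9603,-1.3177,0.0918,-0.3077,0.7019,1.2053,4.6579,1.0172
22,0.6793,-0.8115,-0.9205,1.3519,-1.9931,-1.3083,0.0987,-0.3110,0.6938,1.1904,4.8361,1.0514
23,0.6927,-0.8316,-0.9336,1.3270,-2.0236,-1.2971,0.1055,-0.3142,0.6855,1.1768,5.0128,1.0828
24,0.7059,-0.8520,-0.9465,1.3013,-2.0519,-1.2845,0.1123,-0.3173,0.6769,1.1644,5.1879,1.1117
25,0.7187,-0.8726,-0.9593,1.2751,-2.0780,-1.2706,0.1191,-0.3203,0.6680,1.1529,5.3614,1.1381
26,0.7313,-0.8935,-0.9720,1.2485,-2.1021,-1.2555,0.1258,-0.3231,0.6590,1.1421,5.5332,1.1621
27,0.7437,-0.9146,-0.9845,1.2218,-2.1242,-1.2393,0.1325,-0.3258,0.6497,1.1318,5.7033,1.1837
28,0.7557,-0.9360,-0.9969,1.1951,-2.1443,-1.2222,0.1391,-0.3284,0.6402,1.1218,5.8714,1.2032
29,0.7676,-0.9575,-1.0090,1.1685,-2.1626,-1.2042,0.1457,-0.3308,0.6305,1.1120,6.0375,1.2204
30,0.7791,-0.9792,-1.0210,1.1421,-2.1790,-1.1854,0.1521,-0.3330,0.6206,1.1024,6.2014,1.2354
31,0.7904,-1.0010,-1.0328,1.1159,-2.1936,-1.1660,0.1585,-0.3351,0.6106,1.0927,6.3629,1.2484
32,0.8014,-1.0230,-1.0444,1.0901,-2.2063,-1.1459,0.1647,-0.3370,0.6004,1.0830,6.5218,1.2593
33,0.8121,-1.0451,-1.0558,1.0646,-2.2173,-1.1253,0.1709,-0.3387,0.5900,1.0731,6.6780,1.2681
34,0.8227,-1.0673,-1.0670,1.0396,-2.2266,-1.1042,0.1769,-0.3402,0.5795,1.0630,6.8312,1.2750
35,0.8329,-1.0896,-1.0780,1.0150,-2.2341,-1.0827,0.1827,-0.3416,0.5689,1.0526,6.9813,1.2800
36,0.8429,-1.1120,-1.0888,0.9909,-2.2398,-1.0608,0.1885,-0.3427,0.5581,1.0419,7.1281,1.2830
37,0.8527,-1.1344,-1.0993,0.9672,-2.2439,-1.0386,0.1940,-0.3437,0.5473,1.0308,7.2714,1.2842
38,0.8623,-1.1568,-1.1097,0.9441,-2.2462,-1.0161,0.1994,-0.3444,0.5363,1.0192,7.4109,1.2836
39,0.8716,-1.1792,-1.1198,0.9214,-2.2469,-0.9935,0.2047,-0.3450,0.5253,1.0072,7.5465,1.2813
40,0.8807,-1.2017,-1.1296,0.8993,-2.2459,-0.9707,0.2097,-0.3454,0.5142,0.9947,7.6781,1.2773
41,0.8895,-1.2241,-1.1393,0.8777,-2.2432,-0.9478,0.2146,-0.3456,0.5031,0.9816,7.8055,1.2717
42,0.8982,-1.2465,-1.1487,0.8566,-2.2389,-0.9248,0.2194,-0.3455,0.4920,0.9680,7.9284,1.2644
43,0.9066,-1.2689,-1.1579,0.8360,-2.2330,-0.9018,0.2239,-0.3453,0.4808,0.9539,8.0468,1.2557
44,0.9149,-1.2912,-1.1668,0.8159,-2.2255,-0.8788,0.2282,-0.3449,0.4696,0.9392,8.1605,1.2456
45,0.9229,-1.3134,-1.1756,0.7963,-2.2165,-0.8559,0.2324,-0.3443,0.4585,0.9240,8.2694,1.2341
46,0.9308,-1.3355,-1.1841,0.7772,-2.2059,-0.8331,0.2364,-0.3436,0.4473,0.9081,8.3733,1.2213
47,0.9384,-1.3574,-1.1923,0.7585,-2.1938,-0.8104,0.2402,-0.3426,0.4362,0.8917,8.4722,1.2072
48,0.9459,-1.3793,-1.2004,0.7404,-2.1802,-0.7879,0.2438,-0.3415,0.4252,0.8747,8.5661,1.1920
49,0.9532,-1.4010,-1.2082,0.7227,-2.1653,-0.7656,0.2472,-0.3402,0.4142,0.8571,8.6547,1.1757
50,0.9604,-1.4226,-1.2158,0.7055,-2.1489,-0.7436,0.2504,-0.3387,0.4032,0.8390,8.7381,1.1584
51,0.9673,-1.4440,-1.2231,0.6887,-2.1312,-0.7218,0.2535,-0.3371,0.3924,0.8203,8.8162,1.1402
52,0.9741,-1.4652,-1.2303,0.6724,-2.1121,-0.7004,0.2563,-0.3353,0.3816,0.8012,8.8890,1.1211
53,0.9807,-1.4862,-1.2373,0.6564,-2.0918,-0.6792,0.2590,-0.3334,0.3710,0.7815,8.9565,1.1013
54,0.9872,-1.5070,-1.2440,0.6410,-2.0703,-0.6584,0.2615,-0.3314,0.3604,0.7614,9.0187,1.0807
55,0.9935,-1.5276,-1.2505,0.6259,-2.0477,-0.6380,0.2638,-0.3292,0.3500,,,
# final ang (rad): 0.9935 -1.5276 -1.2505


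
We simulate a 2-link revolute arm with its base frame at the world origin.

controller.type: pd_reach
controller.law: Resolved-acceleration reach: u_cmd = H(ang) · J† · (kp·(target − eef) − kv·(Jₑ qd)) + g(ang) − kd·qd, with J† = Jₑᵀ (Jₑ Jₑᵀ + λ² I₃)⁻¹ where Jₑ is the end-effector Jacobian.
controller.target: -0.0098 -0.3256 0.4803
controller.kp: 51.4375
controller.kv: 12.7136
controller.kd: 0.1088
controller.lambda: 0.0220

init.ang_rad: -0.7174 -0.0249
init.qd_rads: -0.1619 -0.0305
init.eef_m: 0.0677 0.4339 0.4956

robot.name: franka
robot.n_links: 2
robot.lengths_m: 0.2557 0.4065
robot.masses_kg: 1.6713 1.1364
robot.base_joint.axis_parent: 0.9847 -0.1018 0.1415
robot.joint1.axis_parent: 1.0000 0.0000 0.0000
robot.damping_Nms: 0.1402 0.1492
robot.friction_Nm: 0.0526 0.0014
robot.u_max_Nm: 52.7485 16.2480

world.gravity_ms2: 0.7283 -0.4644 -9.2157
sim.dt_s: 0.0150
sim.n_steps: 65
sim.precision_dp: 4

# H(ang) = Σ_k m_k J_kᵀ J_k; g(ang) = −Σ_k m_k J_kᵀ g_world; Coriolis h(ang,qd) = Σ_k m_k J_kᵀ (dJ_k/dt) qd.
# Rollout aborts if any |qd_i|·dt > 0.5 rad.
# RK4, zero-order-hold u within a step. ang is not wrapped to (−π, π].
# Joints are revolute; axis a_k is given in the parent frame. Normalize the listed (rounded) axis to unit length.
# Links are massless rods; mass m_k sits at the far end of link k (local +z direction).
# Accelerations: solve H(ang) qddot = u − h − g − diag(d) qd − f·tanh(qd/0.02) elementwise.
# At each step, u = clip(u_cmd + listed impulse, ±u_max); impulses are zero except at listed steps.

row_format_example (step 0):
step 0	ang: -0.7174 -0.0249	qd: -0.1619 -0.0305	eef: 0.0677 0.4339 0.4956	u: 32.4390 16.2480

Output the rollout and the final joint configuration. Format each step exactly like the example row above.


step 1	ang: -0.7159 -0.0235	qd: 0.3548 0.2209	eef: 0.0675 0.4328 0.4966	u: 27.3438 14.0091
step 2	ang: -0.7082 -0.0172	qd: 0.6724 0.6108	eef: 0.0665 0.4272 0.5016	u: 22.5655 11.7607
step 3	ang: -0.6969 -0.0047	qd: 0.8448 1.0542	eef: 0.0649 0.4178 0.5097	u: 17.9103 9.8941
step 4	ang: -0.6845 0.0158	qd: 0.8133 1.6767	eef: 0.0630 0.4051 0.5200	u: 13.1665 8.3258
step 5	ang: -0.6746 0.0480	qd: 0.5130 2.6061	eef: 0.0610 0.3896 0.5318	u: 8.0529 6.9912
step 6	ang: -0.6718 0.0976	qd: -0.1366 3.9881	eef: 0.0592 0.3715 0.5440	u: 2.6022 5.8395
step 7	ang: -0.6818 0.1720	qd: -1.1809 5.9030	eef: 0.0579 0.3509 0.5558	u: -1.7647 4.8358
step 8	ang: -0.7094 0.2774	qd: -2.4655 8.0987	eef: 0.0570 0.3278 0.5656	u: -2.1202 3.9584
step 9	ang: -0.7539 0.4113	qd: -3.4426 9.6974	eef: 0.0562 0.3021 0.5716	u: 1.4119 3.1668
step 10	ang: -0.8075 0.5597	qd: -3.6908 10.0724	eef: 0.0546 0.2745 0.5731	u: 5.1208 2.3720
step 11	ang: -0.8603 0.7065	qd: -3.3496 9.5188	eef: 0.0519 0.2458 0.5707	u: 7.1991 1.5130
step 12	ang: -0.9057 0.8418	qd: -2.7280 8.5645	eef: 0.0481 0.2167 0.5655	u: 7.8707 0.6073
step 13	ang: -0.9412 0.9621	qd: -2.0240 7.5224	eef: 0.0437 0.1878 0.5588	u: 7.7026 -0.2941
step 14	ang: -0.9662 1.0671	qd: -1.3296 6.5198	eef: 0.0390 0.1593 0.5514	u: 7.0962 -1.1469
step 15	ang: -0.9812 1.1578	qd: -0.6825 5.5963	eef: 0.0341 0.1314 0.5437	u: 6.2846 -1.9232
step 16	ang: -0.9870 1.2352	qd: -0.0968 4.7577	eef: 0.0294 0.1042 0.5361	u: 5.3958 -2.6094
step 17	ang: -0.9845 1.3008	qd: 0.4155 4.0078	eef: 0.0249 0.0778 0.5286	u: 4.5161 -3.2022
step 18	ang: -0.9749 1.3557	qd: 0.8617 3.3301	eef: 0.0207 0.0522 0.5214	u: 3.6645 -3.7025
step 19	ang: -0.9590 1.4010	qd: 1.2443 2.7169	eef: 0.0170 0.0276 0.5145	u: 2.8553 -4.1153
step 20	ang: -0.9379 1.4376	qd: 1.5652 2.1637	eef: 0.0136 0.0041 0.5080	u: 2.0977 -4.4479
step 21	ang: -0.9125 1.4662	qd: 1.8273 1.6669	eef: 0.0106 -0.0184 0.5019	u: 1.3952 -4.7090
step 22	ang: -0.8835 1.4879	qd: 2.0340 1.2236	eef: 0.0080 -0.0398 0.4962	u: 0.7492 -4.9072
step 23	ang: -0.8518 1.5033	qd: 2.1895 0.8312	eef: 0.0059 -0.0602 0.4909	u: 0.1594 -5.0516
step 24	ang: -0.8181 1.5131	qd: 2.2985 0.4870	eef: 0.0040 -0.0794 0.4861	u: -0.3754 -5.1506
step 25	ang: -0.7831 1.5182	qd: 2.3660 0.1883	eef: 0.0025 -0.0976 0.4817	u: -0.8565 -5.2120
step 26	ang: -0.7474 1.5191	qd: 2.3971 -0.0677	eef: 0.0012 -0.1147 0.4777	u: -1.2859 -5.2428
step 27	ang: -0.7115 1.5164	qd: 2.3968 -0.2838	eef: 0.0002 -0.1308 0.4741	u: -1.6661 -5.2498
step 28	ang: -0.6757 1.5108	qd: 2.3704 -0.4636	eef: -0.0006 -0.1459 0.4710	u: -1.9995 -5.2375
step 29	ang: -0.6405 1.5027	qd: 2.3225 -0.6107	eef: -0.0012 -0.1601 0.4681	u: -2.2892 -5.2104
step 30	ang: -0.6062 1.4927	qd: 2.2574 -0.7283	eef: -0.0016 -0.1733 0.4656	u: -2.5385 -5.1722
step 31	ang: -0.5729 1.4811	qd: 2.1792 -0.8199	eef: -0.0020 -0.1856 0.4635	u: -2.7506 -5.1257
step 32	ang: -0.5409 1.4683	qd: 2.0911 -0.8887	eef: -0.0022 -0.1971 0.4616	u: -2.9291 -5.0735
step 33	ang: -0.5103 1.4546	qd: 1.9963 -0.9377	eef: -0.0023 -0.2078 0.4600	u: -3.0774 -5.0172
step 34	ang: -0.4811 1.4403	qd: 1.8971 -0.9699	eef: -0.0024 -0.2177 0.4586	u: -3.1989 -4.9584
step 35	ang: -0.4534 1.4256	qd: 1.7959 -0.9879	eef: -0.0024 -0.2268 0.4574	u: -3.2969 -4.8983
step 36	ang: -0.4273 1.4108	qd: 1.6943 -0.9941	eef: -0.0024 -0.2353 0.4565	u: -3.3744 -4.8376
step 37	ang: -0.4026 1.3959	qd: 1.5936 -0.9907	eef: -0.0023 -0.2430 0.4558	u: -3.4342 -4.7770
step 38	ang: -0.3795 1.3811	qd: 1.4951 -0.9794	eef: -0.0023 -0.2502 0.4552	u: -3.4790 -4.7171
step 39	ang: -0.3578 1.3666	qd: 1.3996 -0.9620	eef: -0.0022 -0.2568 0.4548	u: -3.5111 -4.6583
step 40	ang: -0.3375 1.3523	qd: 1.3077 -0.9397	eef: -0.0021 -0.2629 0.4545	u: -3.5327 -4.6008
step 41	ang: -0.3185 1.3384	qd: 1.2198 -0.9139	eef: -0.0020 -0.2684 0.4544	u: -3.5455 -4.5450
step 42	ang: -0.3009 1.3249	qd: 1.1363 -0.8854	eef: -0.0018 -0.2735 0.4543	u: -3.5512 -4.4910
step 43	ang: -0.2844 1.3119	qd: 1.0573 -0.8552	eef: -0.0017 -0.2781 0.4544	u: -3.5514 -4.4390
step 44	ang: -0.2691 1.2993	qd: 0.9829 -0.8238	eef: -0.0016 -0.2824 0.4546	u: -3.5471 -4.3890
step 45	ang: -0.2549 1.2872	qd: 0.9130 -0.7918	eef: -0.0015 -0.2862 0.4548	u: -3.5395 -4.3412
step 46	ang: -0.2417 1.2756	qd: 0.8476 -0.7597	eef: -0.0014 -0.2897 0.4552	u: -3.5294 -4.2956
step 47	ang: -0.2295 1.2644	qd: 0.7866 -0.7278	eef: -0.0013 -0.2929 0.4555	u: -3.5176 -4.2523
step 48	ang: -0.2181 1.2538	qd: 0.7298 -0.6964	eef: -0.0012 -0.2958 0.4560	u: -3.5048 -4.2111
step 49	ang: -0.2076 1.2436	qd: 0.6769 -0.6656	eef: -0.0011 -0.2985 0.4565	u: -3.4913 -4.1722
step 50	ang: -0.1978 1.2338	qd: 0.6279 -0.6356	eef: -0.0011 -0.3009 0.4570	u: -3.4778 -4.1355
step 51	ang: -0.1887 1.2245	qd: 0.5825 -0.6065	eef: -0.0010 -0.3030 0.4576	u: -3.4644 -4.1010
step 52	ang: -0.1803 1.2156	qd: 0.5404 -0.5784	eef: -0.0009 -0.3050 0.4581	u: -3.4514 -4.0686
step 53	ang: -0.1725 1.2072	qd: 0.5016 -0.5514	eef: -0.0008 -0.3068 0.4588	u: -3.4391 -4.0382
step 54	ang: -0.1653 1.1991	qd: 0.4656 -0.5253	eef: -0.0008 -0.3084 0.4594	u: -3.4276 -4.0098
step 55	ang: -0.1585 1.1914	qd: 0.4325 -0.5004	eef: -0.0007 -0.3098 0.4600	u: -3.4170 -3.9834
step 56	ang: -0.1523 1.1841	qd: 0.4018 -0.4765	eef: -0.0007 -0.3111 0.4607	u: -3.4073 -3.9587
step 57	ang: -0.1465 1.1771	qd: 0.3736 -0.4536	eef: -0.0006 -0.3123 0.4613	u: -3.3986 -3.9358
step 58	ang: -0.1411 1.1705	qd: 0.3475 -0.4317	eef: -0.0006 -0.3134 0.4620	u: -3.3909 -3.9145
step 59	ang: -0.1361 1.1642	qd: 0.3234 -0.4107	eef: -0.0005 -0.3144 0.4626	u: -3.3841 -3.8948
step 60	ang: -0.1314 1.1582	qd: 0.3012 -0.3908	eef: -0.0005 -0.3153 0.4633	u: -3.3784 -3.8766
step 61	ang: -0.1270 1.1525	qd: 0.2807 -0.3717	eef: -0.0005 -0.3160 0.4639	u: -3.3735 -3.8598
step 62	ang: -0.1229 1.1470	qd: 0.2618 -0.3535	eef: -0.0004 -0.3168 0.4645	u: -3.3695 -3.8443
step 63	ang: -0.1192 1.1419	qd: 0.2443 -0.3362	eef: -0.0004 -0.3174 0.4651	u: -3.3664 -3.8300
step 64	ang: -0.1156 1.1369	qd: 0.2281 -0.3196	eef: -0.0004 -0.3180 0.4657	u: -3.3640 -3.8169
step 65	ang: -0.1123 1.1323	qd: 0.2132 -0.3039	eef: -0.0003 -0.3185 0.4663
final ang (rad): -0.1123 1.1323
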